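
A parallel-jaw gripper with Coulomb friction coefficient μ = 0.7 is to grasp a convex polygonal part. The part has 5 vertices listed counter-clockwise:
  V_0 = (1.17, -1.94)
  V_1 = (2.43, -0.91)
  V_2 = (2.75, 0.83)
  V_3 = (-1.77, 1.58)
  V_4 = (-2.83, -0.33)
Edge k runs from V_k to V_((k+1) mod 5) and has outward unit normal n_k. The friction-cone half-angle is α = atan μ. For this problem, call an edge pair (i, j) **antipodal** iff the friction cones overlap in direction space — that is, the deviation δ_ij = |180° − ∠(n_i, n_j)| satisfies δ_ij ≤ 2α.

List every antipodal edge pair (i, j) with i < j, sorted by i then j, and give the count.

α = atan 0.7 = 34.99°;  2α = 69.98°
n_0 = (+0.6329, -0.7742)
n_1 = (+0.9835, -0.1809)
n_2 = (+0.1637, +0.9865)
n_3 = (-0.8744, +0.4853)
n_4 = (-0.3734, -0.9277)
  (0,1): δ = 139.69°  ·
  (0,2): δ = 48.69°  ✓
  (0,3): δ = 21.71°  ✓
  (0,4): δ = 118.81°  ·
  (1,2): δ = 89.00°  ·
  (1,3): δ = 18.61°  ✓
  (1,4): δ = 78.50°  ·
  (2,3): δ = 109.61°  ·
  (2,4): δ = 12.50°  ✓
  (3,4): δ = 82.90°  ·
antipodal pairs: 4

count = 4; pairs: (0,2), (0,3), (1,3), (2,4)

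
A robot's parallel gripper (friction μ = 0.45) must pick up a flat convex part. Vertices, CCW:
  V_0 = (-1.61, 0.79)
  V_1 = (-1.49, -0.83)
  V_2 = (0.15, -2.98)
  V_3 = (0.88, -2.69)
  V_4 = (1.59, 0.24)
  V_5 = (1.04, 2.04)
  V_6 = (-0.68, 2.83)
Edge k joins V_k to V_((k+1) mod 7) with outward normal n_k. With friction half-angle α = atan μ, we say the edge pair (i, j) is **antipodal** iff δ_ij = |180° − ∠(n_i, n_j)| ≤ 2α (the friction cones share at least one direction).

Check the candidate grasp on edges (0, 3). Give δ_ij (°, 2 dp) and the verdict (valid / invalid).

α = atan 0.45 = 24.23°;  2α = 48.46°
edge 0: e_0 = (+0.12, -1.62);  n_0 = (-0.9973, -0.0739)
edge 3: e_3 = (+0.71, +2.93);  n_3 = (+0.9719, -0.2355)
∠(n_0, n_3) = 162.14°
δ = |180° − 162.14°| = 17.86°
17.86° ≤ 2α = 48.46°  →  valid

δ = 17.86°, valid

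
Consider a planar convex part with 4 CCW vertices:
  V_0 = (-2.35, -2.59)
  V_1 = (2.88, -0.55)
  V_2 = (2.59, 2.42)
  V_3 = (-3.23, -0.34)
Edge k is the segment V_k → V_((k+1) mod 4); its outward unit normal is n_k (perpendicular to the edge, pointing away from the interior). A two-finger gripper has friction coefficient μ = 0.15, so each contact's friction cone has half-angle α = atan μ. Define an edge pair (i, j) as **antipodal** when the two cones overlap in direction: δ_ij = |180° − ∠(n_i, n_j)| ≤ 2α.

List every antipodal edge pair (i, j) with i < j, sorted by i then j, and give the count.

count = 2; pairs: (0,2), (1,3)

α = atan 0.15 = 8.53°;  2α = 17.06°
n_0 = (+0.3634, -0.9316)
n_1 = (+0.9953, +0.0972)
n_2 = (-0.4285, +0.9035)
n_3 = (-0.9313, -0.3642)
  (0,1): δ = 105.73°  ·
  (0,2): δ = 4.06°  ✓
  (0,3): δ = 90.05°  ·
  (1,2): δ = 70.21°  ·
  (1,3): δ = 15.78°  ✓
  (2,3): δ = 94.01°  ·
antipodal pairs: 2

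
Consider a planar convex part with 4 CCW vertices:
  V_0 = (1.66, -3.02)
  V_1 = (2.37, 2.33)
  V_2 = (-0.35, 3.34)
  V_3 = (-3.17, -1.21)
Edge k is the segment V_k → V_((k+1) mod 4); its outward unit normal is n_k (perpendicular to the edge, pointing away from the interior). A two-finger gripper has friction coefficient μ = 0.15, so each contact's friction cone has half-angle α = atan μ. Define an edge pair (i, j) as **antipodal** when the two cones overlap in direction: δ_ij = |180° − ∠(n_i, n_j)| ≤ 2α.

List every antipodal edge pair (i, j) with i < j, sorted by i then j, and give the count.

α = atan 0.15 = 8.53°;  2α = 17.06°
n_0 = (+0.9913, -0.1316)
n_1 = (+0.3481, +0.9375)
n_2 = (-0.8500, +0.5268)
n_3 = (-0.3509, -0.9364)
  (0,1): δ = 102.81°  ·
  (0,2): δ = 24.23°  ·
  (0,3): δ = 77.02°  ·
  (1,2): δ = 101.42°  ·
  (1,3): δ = 0.17°  ✓
  (2,3): δ = 78.75°  ·
antipodal pairs: 1

count = 1; pairs: (1,3)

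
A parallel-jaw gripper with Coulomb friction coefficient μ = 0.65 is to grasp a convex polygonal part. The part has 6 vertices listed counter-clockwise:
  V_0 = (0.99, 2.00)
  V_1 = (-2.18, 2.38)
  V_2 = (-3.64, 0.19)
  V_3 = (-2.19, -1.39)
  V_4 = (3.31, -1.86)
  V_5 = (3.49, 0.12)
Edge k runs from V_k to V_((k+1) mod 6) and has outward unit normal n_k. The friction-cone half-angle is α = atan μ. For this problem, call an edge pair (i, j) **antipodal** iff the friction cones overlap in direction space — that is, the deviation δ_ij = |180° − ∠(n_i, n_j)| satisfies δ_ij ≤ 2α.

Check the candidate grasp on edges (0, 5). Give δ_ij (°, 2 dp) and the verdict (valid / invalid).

δ = 149.89°, invalid

α = atan 0.65 = 33.02°;  2α = 66.05°
edge 0: e_0 = (-3.17, +0.38);  n_0 = (+0.1190, +0.9929)
edge 5: e_5 = (-2.50, +1.88);  n_5 = (+0.6010, +0.7992)
∠(n_0, n_5) = 30.11°
δ = |180° − 30.11°| = 149.89°
149.89° > 2α = 66.05°  →  invalid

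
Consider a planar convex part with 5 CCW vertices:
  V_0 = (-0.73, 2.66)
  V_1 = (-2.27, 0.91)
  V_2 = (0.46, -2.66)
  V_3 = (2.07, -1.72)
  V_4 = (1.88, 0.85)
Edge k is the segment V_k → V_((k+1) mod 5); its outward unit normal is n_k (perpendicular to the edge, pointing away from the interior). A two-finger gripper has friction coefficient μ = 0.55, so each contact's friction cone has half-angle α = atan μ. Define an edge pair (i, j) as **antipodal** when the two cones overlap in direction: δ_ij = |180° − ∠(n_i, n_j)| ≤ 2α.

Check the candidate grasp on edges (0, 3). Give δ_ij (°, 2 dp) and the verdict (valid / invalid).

δ = 45.58°, valid

α = atan 0.55 = 28.81°;  2α = 57.62°
edge 0: e_0 = (-1.54, -1.75);  n_0 = (-0.7507, +0.6606)
edge 3: e_3 = (-0.19, +2.57);  n_3 = (+0.9973, +0.0737)
∠(n_0, n_3) = 134.42°
δ = |180° − 134.42°| = 45.58°
45.58° ≤ 2α = 57.62°  →  valid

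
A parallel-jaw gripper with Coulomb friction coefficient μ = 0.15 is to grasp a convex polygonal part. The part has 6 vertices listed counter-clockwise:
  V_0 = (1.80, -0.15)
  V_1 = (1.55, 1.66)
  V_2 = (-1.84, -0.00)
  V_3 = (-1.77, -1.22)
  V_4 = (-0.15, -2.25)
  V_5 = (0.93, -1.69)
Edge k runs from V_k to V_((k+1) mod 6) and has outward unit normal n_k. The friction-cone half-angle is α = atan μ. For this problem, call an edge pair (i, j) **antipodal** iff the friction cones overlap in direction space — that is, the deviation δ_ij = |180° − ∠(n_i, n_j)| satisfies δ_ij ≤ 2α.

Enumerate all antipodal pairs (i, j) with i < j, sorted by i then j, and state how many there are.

α = atan 0.15 = 8.53°;  2α = 17.06°
n_0 = (+0.9906, +0.1368)
n_1 = (-0.4398, +0.8981)
n_2 = (-0.9984, -0.0573)
n_3 = (-0.5365, -0.8439)
n_4 = (+0.4603, -0.8878)
n_5 = (+0.8707, -0.4919)
  (0,1): δ = 71.77°  ·
  (0,2): δ = 4.58°  ✓
  (0,3): δ = 49.69°  ·
  (0,4): δ = 109.54°  ·
  (0,5): δ = 142.67°  ·
  (1,2): δ = 112.81°  ·
  (1,3): δ = 58.54°  ·
  (1,4): δ = 1.32°  ✓
  (1,5): δ = 34.45°  ·
  (2,3): δ = 125.73°  ·
  (2,4): δ = 65.88°  ·
  (2,5): δ = 32.75°  ·
  (3,4): δ = 120.14°  ·
  (3,5): δ = 87.02°  ·
  (4,5): δ = 146.87°  ·
antipodal pairs: 2

count = 2; pairs: (0,2), (1,4)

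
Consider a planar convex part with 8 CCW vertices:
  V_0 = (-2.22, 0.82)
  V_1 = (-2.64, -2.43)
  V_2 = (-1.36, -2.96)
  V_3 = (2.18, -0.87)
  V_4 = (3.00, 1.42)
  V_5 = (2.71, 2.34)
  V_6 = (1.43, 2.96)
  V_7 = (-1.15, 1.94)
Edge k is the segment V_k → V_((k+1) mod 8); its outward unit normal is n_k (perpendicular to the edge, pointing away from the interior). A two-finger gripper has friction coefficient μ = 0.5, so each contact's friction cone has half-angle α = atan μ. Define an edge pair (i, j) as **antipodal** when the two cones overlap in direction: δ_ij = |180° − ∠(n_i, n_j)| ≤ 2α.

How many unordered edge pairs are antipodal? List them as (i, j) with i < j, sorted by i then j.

count = 10; pairs: (0,2), (0,3), (0,4), (1,4), (1,5), (1,6), (2,6), (2,7), (3,6), (3,7)

α = atan 0.5 = 26.57°;  2α = 53.13°
n_0 = (-0.9918, +0.1282)
n_1 = (-0.3826, -0.9239)
n_2 = (+0.5084, -0.8611)
n_3 = (+0.9415, -0.3371)
n_4 = (+0.9537, +0.3006)
n_5 = (+0.4359, +0.9000)
n_6 = (-0.3677, +0.9300)
n_7 = (-0.7231, +0.6908)
  (0,1): δ = 105.13°  ·
  (0,2): δ = 52.08°  ✓
  (0,3): δ = 12.34°  ✓
  (0,4): δ = 24.86°  ✓
  (0,5): δ = 71.52°  ·
  (0,6): δ = 118.93°  ·
  (0,7): δ = 143.67°  ·
  (1,2): δ = 126.95°  ·
  (1,3): δ = 87.21°  ·
  (1,4): δ = 50.01°  ✓
  (1,5): δ = 3.35°  ✓
  (1,6): δ = 44.06°  ✓
  (1,7): δ = 68.80°  ·
  (2,3): δ = 140.26°  ·
  (2,4): δ = 103.06°  ·
  (2,5): δ = 56.40°  ·
  (2,6): δ = 8.99°  ✓
  (2,7): δ = 15.75°  ✓
  (3,4): δ = 142.80°  ·
  (3,5): δ = 96.14°  ·
  (3,6): δ = 48.73°  ✓
  (3,7): δ = 23.99°  ✓
  (4,5): δ = 133.34°  ·
  (4,6): δ = 85.92°  ·
  (4,7): δ = 61.19°  ·
  (5,6): δ = 132.58°  ·
  (5,7): δ = 107.85°  ·
  (6,7): δ = 155.26°  ·
antipodal pairs: 10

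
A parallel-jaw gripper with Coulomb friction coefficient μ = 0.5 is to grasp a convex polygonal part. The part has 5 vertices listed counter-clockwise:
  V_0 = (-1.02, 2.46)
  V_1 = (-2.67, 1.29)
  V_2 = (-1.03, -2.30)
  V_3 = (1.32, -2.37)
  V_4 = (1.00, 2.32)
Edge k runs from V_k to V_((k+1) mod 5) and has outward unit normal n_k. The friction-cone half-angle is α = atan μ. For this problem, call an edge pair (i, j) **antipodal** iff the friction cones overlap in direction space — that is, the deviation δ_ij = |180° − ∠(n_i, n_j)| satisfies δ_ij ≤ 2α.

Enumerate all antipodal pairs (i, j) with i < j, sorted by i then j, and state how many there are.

count = 3; pairs: (0,2), (1,3), (2,4)

α = atan 0.5 = 26.57°;  2α = 53.13°
n_0 = (-0.5784, +0.8157)
n_1 = (-0.9096, -0.4155)
n_2 = (-0.0298, -0.9996)
n_3 = (+0.9977, +0.0681)
n_4 = (+0.0691, +0.9976)
  (0,1): δ = 100.79°  ·
  (0,2): δ = 37.05°  ✓
  (0,3): δ = 58.56°  ·
  (0,4): δ = 140.70°  ·
  (1,2): δ = 116.26°  ·
  (1,3): δ = 20.65°  ✓
  (1,4): δ = 61.48°  ·
  (2,3): δ = 84.39°  ·
  (2,4): δ = 2.26°  ✓
  (3,4): δ = 97.87°  ·
antipodal pairs: 3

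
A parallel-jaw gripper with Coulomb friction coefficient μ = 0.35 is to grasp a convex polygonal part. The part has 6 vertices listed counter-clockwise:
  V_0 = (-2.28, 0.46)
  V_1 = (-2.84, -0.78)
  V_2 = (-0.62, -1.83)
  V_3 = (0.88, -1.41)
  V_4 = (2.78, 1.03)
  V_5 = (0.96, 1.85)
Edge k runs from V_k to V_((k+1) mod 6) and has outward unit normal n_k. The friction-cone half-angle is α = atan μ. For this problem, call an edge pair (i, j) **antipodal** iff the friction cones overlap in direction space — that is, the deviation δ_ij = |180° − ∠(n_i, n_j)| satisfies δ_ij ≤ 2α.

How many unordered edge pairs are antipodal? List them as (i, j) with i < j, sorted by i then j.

α = atan 0.35 = 19.29°;  2α = 38.58°
n_0 = (-0.9114, +0.4116)
n_1 = (-0.4276, -0.9040)
n_2 = (+0.2696, -0.9630)
n_3 = (+0.7890, -0.6144)
n_4 = (+0.4108, +0.9117)
n_5 = (-0.3943, +0.9190)
  (0,1): δ = 91.01°  ·
  (0,2): δ = 50.05°  ·
  (0,3): δ = 13.60°  ✓
  (0,4): δ = 90.05°  ·
  (0,5): δ = 137.52°  ·
  (1,2): δ = 139.04°  ·
  (1,3): δ = 102.59°  ·
  (1,4): δ = 1.06°  ✓
  (1,5): δ = 48.53°  ·
  (2,3): δ = 143.55°  ·
  (2,4): δ = 39.90°  ·
  (2,5): δ = 7.58°  ✓
  (3,4): δ = 76.35°  ·
  (3,5): δ = 28.87°  ✓
  (4,5): δ = 132.53°  ·
antipodal pairs: 4

count = 4; pairs: (0,3), (1,4), (2,5), (3,5)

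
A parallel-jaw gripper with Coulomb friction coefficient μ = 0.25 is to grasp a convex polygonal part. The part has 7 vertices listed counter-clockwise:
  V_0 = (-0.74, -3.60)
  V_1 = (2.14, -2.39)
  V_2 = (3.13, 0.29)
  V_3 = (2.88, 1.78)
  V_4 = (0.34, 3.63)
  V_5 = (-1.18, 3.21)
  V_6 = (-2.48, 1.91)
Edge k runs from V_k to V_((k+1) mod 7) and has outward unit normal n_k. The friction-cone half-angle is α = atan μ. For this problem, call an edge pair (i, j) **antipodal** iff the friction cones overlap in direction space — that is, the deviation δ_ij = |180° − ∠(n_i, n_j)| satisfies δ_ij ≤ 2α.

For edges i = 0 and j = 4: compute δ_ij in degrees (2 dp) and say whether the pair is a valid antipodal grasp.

α = atan 0.25 = 14.04°;  2α = 28.07°
edge 0: e_0 = (+2.88, +1.21);  n_0 = (+0.3873, -0.9219)
edge 4: e_4 = (-1.52, -0.42);  n_4 = (-0.2663, +0.9639)
∠(n_0, n_4) = 172.66°
δ = |180° − 172.66°| = 7.34°
7.34° ≤ 2α = 28.07°  →  valid

δ = 7.34°, valid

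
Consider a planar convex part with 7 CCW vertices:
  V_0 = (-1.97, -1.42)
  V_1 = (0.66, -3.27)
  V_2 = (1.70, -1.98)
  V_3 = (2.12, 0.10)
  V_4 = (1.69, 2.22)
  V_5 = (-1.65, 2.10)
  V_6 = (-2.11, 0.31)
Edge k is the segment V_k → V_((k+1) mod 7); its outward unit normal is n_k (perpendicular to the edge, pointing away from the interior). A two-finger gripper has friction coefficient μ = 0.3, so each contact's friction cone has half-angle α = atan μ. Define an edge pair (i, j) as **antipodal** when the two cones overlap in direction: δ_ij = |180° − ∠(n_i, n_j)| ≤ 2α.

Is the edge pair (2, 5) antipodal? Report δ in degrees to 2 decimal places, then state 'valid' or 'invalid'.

α = atan 0.3 = 16.70°;  2α = 33.40°
edge 2: e_2 = (+0.42, +2.08);  n_2 = (+0.9802, -0.1979)
edge 5: e_5 = (-0.46, -1.79);  n_5 = (-0.9685, +0.2489)
∠(n_2, n_5) = 177.00°
δ = |180° − 177.00°| = 3.00°
3.00° ≤ 2α = 33.40°  →  valid

δ = 3.00°, valid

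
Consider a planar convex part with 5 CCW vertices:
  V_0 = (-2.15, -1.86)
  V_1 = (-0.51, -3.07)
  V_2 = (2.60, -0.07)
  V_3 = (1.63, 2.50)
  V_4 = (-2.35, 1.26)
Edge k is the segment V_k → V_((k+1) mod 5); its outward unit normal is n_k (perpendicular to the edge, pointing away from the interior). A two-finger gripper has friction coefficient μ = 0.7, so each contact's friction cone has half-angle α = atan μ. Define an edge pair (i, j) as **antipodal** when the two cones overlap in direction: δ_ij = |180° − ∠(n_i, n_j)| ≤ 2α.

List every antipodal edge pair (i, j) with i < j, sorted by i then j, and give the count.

count = 5; pairs: (0,2), (0,3), (1,3), (1,4), (2,4)

α = atan 0.7 = 34.99°;  2α = 69.98°
n_0 = (-0.5937, -0.8047)
n_1 = (+0.6943, -0.7197)
n_2 = (+0.9356, +0.3531)
n_3 = (-0.2975, +0.9547)
n_4 = (-0.9980, -0.0640)
  (0,1): δ = 99.61°  ·
  (0,2): δ = 32.90°  ✓
  (0,3): δ = 53.72°  ✓
  (0,4): δ = 130.09°  ·
  (1,2): δ = 113.29°  ·
  (1,3): δ = 26.66°  ✓
  (1,4): δ = 49.70°  ✓
  (2,3): δ = 93.37°  ·
  (2,4): δ = 17.01°  ✓
  (3,4): δ = 103.64°  ·
antipodal pairs: 5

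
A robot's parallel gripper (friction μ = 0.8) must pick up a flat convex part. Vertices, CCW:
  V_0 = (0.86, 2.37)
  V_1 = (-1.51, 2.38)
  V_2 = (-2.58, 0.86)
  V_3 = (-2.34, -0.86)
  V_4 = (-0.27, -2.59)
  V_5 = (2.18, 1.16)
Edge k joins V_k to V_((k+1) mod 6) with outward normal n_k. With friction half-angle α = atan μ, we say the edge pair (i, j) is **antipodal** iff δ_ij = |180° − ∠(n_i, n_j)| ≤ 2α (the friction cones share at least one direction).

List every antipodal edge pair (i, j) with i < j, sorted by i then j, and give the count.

count = 6; pairs: (0,3), (0,4), (1,4), (2,4), (2,5), (3,5)

α = atan 0.8 = 38.66°;  2α = 77.32°
n_0 = (+0.0042, +1.0000)
n_1 = (-0.8177, +0.5756)
n_2 = (-0.9904, -0.1382)
n_3 = (-0.6413, -0.7673)
n_4 = (+0.8372, -0.5469)
n_5 = (+0.6757, +0.7372)
  (0,1): δ = 124.90°  ·
  (0,2): δ = 81.81°  ·
  (0,3): δ = 39.65°  ✓
  (0,4): δ = 57.08°  ✓
  (0,5): δ = 137.73°  ·
  (1,2): δ = 136.91°  ·
  (1,3): δ = 94.74°  ·
  (1,4): δ = 1.99°  ✓
  (1,5): δ = 82.63°  ·
  (2,3): δ = 137.83°  ·
  (2,4): δ = 41.10°  ✓
  (2,5): δ = 39.55°  ✓
  (3,4): δ = 83.27°  ·
  (3,5): δ = 2.62°  ✓
  (4,5): δ = 99.35°  ·
antipodal pairs: 6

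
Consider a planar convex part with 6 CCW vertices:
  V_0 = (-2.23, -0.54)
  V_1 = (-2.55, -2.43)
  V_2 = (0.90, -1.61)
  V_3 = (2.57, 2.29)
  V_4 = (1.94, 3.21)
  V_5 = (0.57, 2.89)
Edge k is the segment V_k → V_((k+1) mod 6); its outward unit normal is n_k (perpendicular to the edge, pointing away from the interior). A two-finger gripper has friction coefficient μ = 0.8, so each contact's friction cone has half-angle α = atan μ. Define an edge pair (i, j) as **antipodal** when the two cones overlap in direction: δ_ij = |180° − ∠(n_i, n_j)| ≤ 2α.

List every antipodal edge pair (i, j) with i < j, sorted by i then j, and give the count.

α = atan 0.8 = 38.66°;  2α = 77.32°
n_0 = (-0.9860, +0.1669)
n_1 = (+0.2312, -0.9729)
n_2 = (+0.9193, -0.3936)
n_3 = (+0.8251, +0.5650)
n_4 = (-0.2275, +0.9738)
n_5 = (-0.7747, +0.6324)
  (0,1): δ = 67.02°  ✓
  (0,2): δ = 13.57°  ✓
  (0,3): δ = 44.01°  ✓
  (0,4): δ = 112.76°  ·
  (0,5): δ = 150.38°  ·
  (1,2): δ = 126.55°  ·
  (1,3): δ = 68.97°  ✓
  (1,4): δ = 0.22°  ✓
  (1,5): δ = 37.40°  ✓
  (2,3): δ = 122.42°  ·
  (2,4): δ = 53.67°  ✓
  (2,5): δ = 16.04°  ✓
  (3,4): δ = 111.26°  ·
  (3,5): δ = 73.63°  ✓
  (4,5): δ = 142.37°  ·
antipodal pairs: 9

count = 9; pairs: (0,1), (0,2), (0,3), (1,3), (1,4), (1,5), (2,4), (2,5), (3,5)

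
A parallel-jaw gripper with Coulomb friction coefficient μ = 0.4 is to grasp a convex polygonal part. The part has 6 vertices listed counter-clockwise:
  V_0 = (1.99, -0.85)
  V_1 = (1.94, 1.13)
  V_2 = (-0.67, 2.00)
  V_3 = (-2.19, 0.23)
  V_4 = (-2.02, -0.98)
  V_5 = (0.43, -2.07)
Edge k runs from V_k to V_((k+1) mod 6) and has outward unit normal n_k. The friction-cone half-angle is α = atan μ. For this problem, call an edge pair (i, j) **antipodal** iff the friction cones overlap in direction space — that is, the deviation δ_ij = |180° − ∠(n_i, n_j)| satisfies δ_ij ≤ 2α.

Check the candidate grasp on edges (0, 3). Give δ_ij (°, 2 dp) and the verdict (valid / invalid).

δ = 6.55°, valid

α = atan 0.4 = 21.80°;  2α = 43.60°
edge 0: e_0 = (-0.05, +1.98);  n_0 = (+0.9997, +0.0252)
edge 3: e_3 = (+0.17, -1.21);  n_3 = (-0.9903, -0.1391)
∠(n_0, n_3) = 173.45°
δ = |180° − 173.45°| = 6.55°
6.55° ≤ 2α = 43.60°  →  valid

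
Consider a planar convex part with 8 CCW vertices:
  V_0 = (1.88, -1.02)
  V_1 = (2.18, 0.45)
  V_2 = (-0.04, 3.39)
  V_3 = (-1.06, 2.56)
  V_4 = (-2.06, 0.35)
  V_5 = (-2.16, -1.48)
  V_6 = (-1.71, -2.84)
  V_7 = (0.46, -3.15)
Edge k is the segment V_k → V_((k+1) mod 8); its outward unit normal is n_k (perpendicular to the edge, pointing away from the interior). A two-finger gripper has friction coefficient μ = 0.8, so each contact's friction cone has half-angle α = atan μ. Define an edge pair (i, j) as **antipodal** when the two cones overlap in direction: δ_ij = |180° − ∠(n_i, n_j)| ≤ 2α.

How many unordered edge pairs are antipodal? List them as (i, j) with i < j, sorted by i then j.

α = atan 0.8 = 38.66°;  2α = 77.32°
n_0 = (+0.9798, -0.2000)
n_1 = (+0.7980, +0.6026)
n_2 = (-0.6312, +0.7756)
n_3 = (-0.9111, +0.4122)
n_4 = (-0.9985, +0.0546)
n_5 = (-0.9494, -0.3141)
n_6 = (-0.1414, -0.9899)
n_7 = (+0.8321, -0.5547)
  (0,1): δ = 131.41°  ·
  (0,2): δ = 39.33°  ✓
  (0,3): δ = 12.81°  ✓
  (0,4): δ = 8.41°  ✓
  (0,5): δ = 29.84°  ✓
  (0,6): δ = 93.40°  ·
  (0,7): δ = 157.84°  ·
  (1,2): δ = 87.92°  ·
  (1,3): δ = 61.40°  ✓
  (1,4): δ = 40.18°  ✓
  (1,5): δ = 18.75°  ✓
  (1,6): δ = 44.81°  ✓
  (1,7): δ = 109.25°  ·
  (2,3): δ = 153.48°  ·
  (2,4): δ = 132.26°  ·
  (2,5): δ = 110.83°  ·
  (2,6): δ = 47.27°  ✓
  (2,7): δ = 17.17°  ✓
  (3,4): δ = 158.78°  ·
  (3,5): δ = 137.35°  ·
  (3,6): δ = 73.78°  ✓
  (3,7): δ = 9.34°  ✓
  (4,5): δ = 158.56°  ·
  (4,6): δ = 95.00°  ·
  (4,7): δ = 30.56°  ✓
  (5,6): δ = 116.44°  ·
  (5,7): δ = 52.00°  ✓
  (6,7): δ = 115.56°  ·
antipodal pairs: 14

count = 14; pairs: (0,2), (0,3), (0,4), (0,5), (1,3), (1,4), (1,5), (1,6), (2,6), (2,7), (3,6), (3,7), (4,7), (5,7)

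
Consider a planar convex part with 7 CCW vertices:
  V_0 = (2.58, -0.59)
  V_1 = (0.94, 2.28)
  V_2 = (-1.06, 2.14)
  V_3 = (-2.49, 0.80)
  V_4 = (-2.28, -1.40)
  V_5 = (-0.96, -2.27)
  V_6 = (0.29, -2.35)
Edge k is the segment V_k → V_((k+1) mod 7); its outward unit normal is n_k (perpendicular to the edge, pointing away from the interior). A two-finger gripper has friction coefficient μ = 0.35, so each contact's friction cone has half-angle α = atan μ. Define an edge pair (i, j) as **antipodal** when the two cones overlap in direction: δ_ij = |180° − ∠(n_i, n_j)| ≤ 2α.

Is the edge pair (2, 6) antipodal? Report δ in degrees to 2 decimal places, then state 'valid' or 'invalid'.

δ = 5.59°, valid

α = atan 0.35 = 19.29°;  2α = 38.58°
edge 2: e_2 = (-1.43, -1.34);  n_2 = (-0.6838, +0.7297)
edge 6: e_6 = (+2.29, +1.76);  n_6 = (+0.6094, -0.7929)
∠(n_2, n_6) = 174.41°
δ = |180° − 174.41°| = 5.59°
5.59° ≤ 2α = 38.58°  →  valid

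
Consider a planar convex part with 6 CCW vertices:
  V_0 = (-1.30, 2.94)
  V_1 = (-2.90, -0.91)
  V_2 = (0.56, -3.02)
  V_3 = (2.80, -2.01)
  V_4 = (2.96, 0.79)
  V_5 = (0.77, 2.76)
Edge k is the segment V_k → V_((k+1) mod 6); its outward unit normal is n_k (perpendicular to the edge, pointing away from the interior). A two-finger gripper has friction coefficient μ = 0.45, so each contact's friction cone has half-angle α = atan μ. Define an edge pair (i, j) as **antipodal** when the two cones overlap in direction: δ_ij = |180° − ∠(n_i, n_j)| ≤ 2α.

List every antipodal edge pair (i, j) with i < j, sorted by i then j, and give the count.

count = 5; pairs: (0,2), (0,3), (1,4), (1,5), (2,5)

α = atan 0.45 = 24.23°;  2α = 48.46°
n_0 = (-0.9234, +0.3838)
n_1 = (-0.5207, -0.8538)
n_2 = (+0.4110, -0.9116)
n_3 = (+0.9984, -0.0570)
n_4 = (+0.6688, +0.7435)
n_5 = (+0.0866, +0.9962)
  (0,1): δ = 98.81°  ·
  (0,2): δ = 43.16°  ✓
  (0,3): δ = 19.30°  ✓
  (0,4): δ = 70.59°  ·
  (0,5): δ = 107.60°  ·
  (1,2): δ = 124.35°  ·
  (1,3): δ = 61.89°  ·
  (1,4): δ = 10.60°  ✓
  (1,5): δ = 26.41°  ✓
  (2,3): δ = 117.54°  ·
  (2,4): δ = 66.24°  ·
  (2,5): δ = 29.24°  ✓
  (3,4): δ = 128.70°  ·
  (3,5): δ = 91.70°  ·
  (4,5): δ = 143.00°  ·
antipodal pairs: 5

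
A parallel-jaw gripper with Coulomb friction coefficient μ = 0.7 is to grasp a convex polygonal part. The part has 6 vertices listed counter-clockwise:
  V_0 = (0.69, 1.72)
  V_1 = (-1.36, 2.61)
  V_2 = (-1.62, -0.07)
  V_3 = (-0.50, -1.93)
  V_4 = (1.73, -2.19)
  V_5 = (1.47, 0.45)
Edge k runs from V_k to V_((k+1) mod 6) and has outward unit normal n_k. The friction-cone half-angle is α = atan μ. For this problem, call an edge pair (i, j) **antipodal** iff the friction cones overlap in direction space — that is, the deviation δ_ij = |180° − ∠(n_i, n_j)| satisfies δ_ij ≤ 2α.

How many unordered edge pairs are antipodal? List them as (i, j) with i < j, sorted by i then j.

count = 7; pairs: (0,2), (0,3), (1,4), (1,5), (2,4), (2,5), (3,5)

α = atan 0.7 = 34.99°;  2α = 69.98°
n_0 = (+0.3982, +0.9173)
n_1 = (-0.9953, +0.0966)
n_2 = (-0.8567, -0.5158)
n_3 = (-0.1158, -0.9933)
n_4 = (+0.9952, +0.0980)
n_5 = (+0.8521, +0.5233)
  (0,1): δ = 72.07°  ·
  (0,2): δ = 35.48°  ✓
  (0,3): δ = 16.82°  ✓
  (0,4): δ = 119.09°  ·
  (0,5): δ = 145.03°  ·
  (1,2): δ = 143.40°  ·
  (1,3): δ = 91.11°  ·
  (1,4): δ = 11.17°  ✓
  (1,5): δ = 37.10°  ✓
  (2,3): δ = 127.70°  ·
  (2,4): δ = 25.43°  ✓
  (2,5): δ = 0.50°  ✓
  (3,4): δ = 77.73°  ·
  (3,5): δ = 51.79°  ✓
  (4,5): δ = 154.07°  ·
antipodal pairs: 7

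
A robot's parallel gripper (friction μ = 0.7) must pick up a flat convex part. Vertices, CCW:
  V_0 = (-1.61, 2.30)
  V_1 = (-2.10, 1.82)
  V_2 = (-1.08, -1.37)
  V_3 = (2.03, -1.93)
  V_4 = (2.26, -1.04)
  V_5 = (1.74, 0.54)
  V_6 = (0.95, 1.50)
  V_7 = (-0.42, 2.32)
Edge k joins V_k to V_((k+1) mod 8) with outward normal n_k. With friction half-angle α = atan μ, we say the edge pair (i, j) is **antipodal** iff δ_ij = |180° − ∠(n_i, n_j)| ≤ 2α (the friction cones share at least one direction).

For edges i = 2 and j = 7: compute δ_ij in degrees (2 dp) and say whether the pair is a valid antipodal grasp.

α = atan 0.7 = 34.99°;  2α = 69.98°
edge 2: e_2 = (+3.11, -0.56);  n_2 = (-0.1772, -0.9842)
edge 7: e_7 = (-1.19, -0.02);  n_7 = (-0.0168, +0.9999)
∠(n_2, n_7) = 168.83°
δ = |180° − 168.83°| = 11.17°
11.17° ≤ 2α = 69.98°  →  valid

δ = 11.17°, valid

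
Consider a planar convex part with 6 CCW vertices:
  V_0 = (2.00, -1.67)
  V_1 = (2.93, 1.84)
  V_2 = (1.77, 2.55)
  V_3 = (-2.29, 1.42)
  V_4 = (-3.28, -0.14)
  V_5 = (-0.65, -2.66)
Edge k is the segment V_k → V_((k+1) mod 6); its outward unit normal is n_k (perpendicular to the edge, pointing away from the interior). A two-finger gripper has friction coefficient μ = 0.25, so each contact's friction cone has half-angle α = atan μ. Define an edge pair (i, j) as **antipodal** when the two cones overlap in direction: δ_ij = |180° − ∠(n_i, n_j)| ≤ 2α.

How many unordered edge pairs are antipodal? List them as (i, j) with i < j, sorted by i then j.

α = atan 0.25 = 14.04°;  2α = 28.07°
n_0 = (+0.9666, -0.2561)
n_1 = (+0.5220, +0.8529)
n_2 = (-0.2681, +0.9634)
n_3 = (-0.8443, +0.5358)
n_4 = (-0.6918, -0.7220)
n_5 = (+0.3500, -0.9368)
  (0,1): δ = 106.63°  ·
  (0,2): δ = 59.61°  ·
  (0,3): δ = 17.56°  ✓
  (0,4): δ = 61.06°  ·
  (0,5): δ = 125.32°  ·
  (1,2): δ = 132.98°  ·
  (1,3): δ = 90.93°  ·
  (1,4): δ = 12.31°  ✓
  (1,5): δ = 51.95°  ·
  (2,3): δ = 137.95°  ·
  (2,4): δ = 59.33°  ·
  (2,5): δ = 4.93°  ✓
  (3,4): δ = 101.38°  ·
  (3,5): δ = 37.12°  ·
  (4,5): δ = 115.74°  ·
antipodal pairs: 3

count = 3; pairs: (0,3), (1,4), (2,5)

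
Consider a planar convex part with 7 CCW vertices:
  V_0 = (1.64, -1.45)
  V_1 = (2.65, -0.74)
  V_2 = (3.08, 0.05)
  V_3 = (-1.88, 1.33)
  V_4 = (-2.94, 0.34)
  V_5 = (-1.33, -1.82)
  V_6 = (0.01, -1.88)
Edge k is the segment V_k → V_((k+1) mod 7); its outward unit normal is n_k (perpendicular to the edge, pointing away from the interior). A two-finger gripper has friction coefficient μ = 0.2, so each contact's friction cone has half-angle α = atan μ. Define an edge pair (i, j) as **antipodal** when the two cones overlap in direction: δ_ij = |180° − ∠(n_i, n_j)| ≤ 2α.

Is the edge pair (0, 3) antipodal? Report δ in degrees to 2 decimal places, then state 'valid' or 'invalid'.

δ = 7.94°, valid

α = atan 0.2 = 11.31°;  2α = 22.62°
edge 0: e_0 = (+1.01, +0.71);  n_0 = (+0.5751, -0.8181)
edge 3: e_3 = (-1.06, -0.99);  n_3 = (-0.6826, +0.7308)
∠(n_0, n_3) = 172.06°
δ = |180° − 172.06°| = 7.94°
7.94° ≤ 2α = 22.62°  →  valid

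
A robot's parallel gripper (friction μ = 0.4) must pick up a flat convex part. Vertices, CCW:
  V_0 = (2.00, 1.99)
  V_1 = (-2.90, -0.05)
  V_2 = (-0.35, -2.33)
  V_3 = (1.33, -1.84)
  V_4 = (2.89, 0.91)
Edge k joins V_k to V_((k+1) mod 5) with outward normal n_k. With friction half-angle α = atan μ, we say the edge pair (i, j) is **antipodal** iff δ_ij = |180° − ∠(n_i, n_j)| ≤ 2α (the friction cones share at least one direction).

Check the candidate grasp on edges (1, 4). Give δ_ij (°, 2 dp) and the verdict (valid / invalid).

α = atan 0.4 = 21.80°;  2α = 43.60°
edge 1: e_1 = (+2.55, -2.28);  n_1 = (-0.6665, -0.7455)
edge 4: e_4 = (-0.89, +1.08);  n_4 = (+0.7717, +0.6360)
∠(n_1, n_4) = 171.29°
δ = |180° − 171.29°| = 8.71°
8.71° ≤ 2α = 43.60°  →  valid

δ = 8.71°, valid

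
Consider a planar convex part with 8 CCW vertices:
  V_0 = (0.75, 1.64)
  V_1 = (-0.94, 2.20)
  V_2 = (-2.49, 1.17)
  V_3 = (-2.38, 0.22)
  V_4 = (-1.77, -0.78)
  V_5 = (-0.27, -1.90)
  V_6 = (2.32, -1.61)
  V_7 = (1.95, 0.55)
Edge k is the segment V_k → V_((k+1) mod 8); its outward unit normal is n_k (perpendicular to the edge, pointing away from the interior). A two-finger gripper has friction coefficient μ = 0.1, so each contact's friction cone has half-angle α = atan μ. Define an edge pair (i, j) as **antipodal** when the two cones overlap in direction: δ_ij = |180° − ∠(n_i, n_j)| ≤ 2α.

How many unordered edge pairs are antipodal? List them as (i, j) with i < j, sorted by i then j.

count = 2; pairs: (2,6), (4,7)

α = atan 0.1 = 5.71°;  2α = 11.42°
n_0 = (+0.3145, +0.9492)
n_1 = (-0.5535, +0.8329)
n_2 = (-0.9934, -0.1150)
n_3 = (-0.8537, -0.5208)
n_4 = (-0.5983, -0.8013)
n_5 = (+0.1113, -0.9938)
n_6 = (+0.9856, +0.1688)
n_7 = (+0.6724, +0.7402)
  (0,1): δ = 128.06°  ·
  (0,2): δ = 65.06°  ·
  (0,3): δ = 40.28°  ·
  (0,4): δ = 18.41°  ·
  (0,5): δ = 24.72°  ·
  (0,6): δ = 118.05°  ·
  (0,7): δ = 156.08°  ·
  (1,2): δ = 117.00°  ·
  (1,3): δ = 92.22°  ·
  (1,4): δ = 70.35°  ·
  (1,5): δ = 27.22°  ·
  (1,6): δ = 66.12°  ·
  (1,7): δ = 104.15°  ·
  (2,3): δ = 155.22°  ·
  (2,4): δ = 133.35°  ·
  (2,5): δ = 90.22°  ·
  (2,6): δ = 3.12°  ✓
  (2,7): δ = 41.15°  ·
  (3,4): δ = 158.13°  ·
  (3,5): δ = 114.99°  ·
  (3,6): δ = 21.66°  ·
  (3,7): δ = 16.37°  ·
  (4,5): δ = 136.86°  ·
  (4,6): δ = 43.53°  ·
  (4,7): δ = 5.50°  ✓
  (5,6): δ = 86.67°  ·
  (5,7): δ = 48.64°  ·
  (6,7): δ = 141.97°  ·
antipodal pairs: 2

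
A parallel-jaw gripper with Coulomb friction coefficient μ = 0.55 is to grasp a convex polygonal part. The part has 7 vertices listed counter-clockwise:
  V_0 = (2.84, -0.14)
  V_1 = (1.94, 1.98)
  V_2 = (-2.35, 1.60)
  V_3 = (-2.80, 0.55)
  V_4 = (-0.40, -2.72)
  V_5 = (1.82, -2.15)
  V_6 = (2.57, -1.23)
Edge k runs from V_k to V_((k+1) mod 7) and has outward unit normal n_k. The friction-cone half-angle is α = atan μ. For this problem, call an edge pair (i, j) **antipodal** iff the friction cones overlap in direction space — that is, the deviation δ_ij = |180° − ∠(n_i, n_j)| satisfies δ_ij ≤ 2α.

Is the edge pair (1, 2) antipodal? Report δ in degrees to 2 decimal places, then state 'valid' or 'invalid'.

δ = 118.26°, invalid

α = atan 0.55 = 28.81°;  2α = 57.62°
edge 1: e_1 = (-4.29, -0.38);  n_1 = (-0.0882, +0.9961)
edge 2: e_2 = (-0.45, -1.05);  n_2 = (-0.9191, +0.3939)
∠(n_1, n_2) = 61.74°
δ = |180° − 61.74°| = 118.26°
118.26° > 2α = 57.62°  →  invalid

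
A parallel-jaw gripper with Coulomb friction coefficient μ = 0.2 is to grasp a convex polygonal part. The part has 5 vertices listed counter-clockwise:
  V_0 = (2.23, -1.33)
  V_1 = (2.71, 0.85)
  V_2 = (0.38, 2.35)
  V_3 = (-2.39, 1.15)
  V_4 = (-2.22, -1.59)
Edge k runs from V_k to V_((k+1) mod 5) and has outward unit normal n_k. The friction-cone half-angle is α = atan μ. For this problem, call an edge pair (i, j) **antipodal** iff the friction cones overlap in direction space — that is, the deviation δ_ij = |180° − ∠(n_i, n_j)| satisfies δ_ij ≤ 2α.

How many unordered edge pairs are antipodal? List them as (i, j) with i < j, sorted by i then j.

count = 2; pairs: (0,3), (2,4)

α = atan 0.2 = 11.31°;  2α = 22.62°
n_0 = (+0.9766, -0.2150)
n_1 = (+0.5413, +0.8408)
n_2 = (-0.3975, +0.9176)
n_3 = (-0.9981, -0.0619)
n_4 = (+0.0583, -0.9983)
  (0,1): δ = 110.36°  ·
  (0,2): δ = 54.16°  ·
  (0,3): δ = 15.97°  ✓
  (0,4): δ = 105.76°  ·
  (1,2): δ = 123.80°  ·
  (1,3): δ = 53.68°  ·
  (1,4): δ = 36.12°  ·
  (2,3): δ = 109.87°  ·
  (2,4): δ = 20.08°  ✓
  (3,4): δ = 90.21°  ·
antipodal pairs: 2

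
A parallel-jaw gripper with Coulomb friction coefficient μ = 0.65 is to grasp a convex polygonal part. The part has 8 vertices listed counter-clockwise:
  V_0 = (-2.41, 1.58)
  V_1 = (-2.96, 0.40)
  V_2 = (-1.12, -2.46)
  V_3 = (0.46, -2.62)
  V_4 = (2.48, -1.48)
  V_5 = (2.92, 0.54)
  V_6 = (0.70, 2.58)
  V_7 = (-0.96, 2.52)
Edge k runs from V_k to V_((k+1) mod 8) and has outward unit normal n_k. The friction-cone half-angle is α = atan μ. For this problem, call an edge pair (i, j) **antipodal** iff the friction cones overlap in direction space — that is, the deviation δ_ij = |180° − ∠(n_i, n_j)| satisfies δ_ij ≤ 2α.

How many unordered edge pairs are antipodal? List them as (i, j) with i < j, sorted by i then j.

count = 11; pairs: (0,3), (0,4), (1,4), (1,5), (1,6), (2,5), (2,6), (2,7), (3,6), (3,7), (4,7)

α = atan 0.65 = 33.02°;  2α = 66.05°
n_0 = (-0.9064, +0.4225)
n_1 = (-0.8410, -0.5411)
n_2 = (-0.1008, -0.9949)
n_3 = (+0.4915, -0.8709)
n_4 = (+0.9771, -0.2128)
n_5 = (+0.6766, +0.7363)
n_6 = (-0.0361, +0.9993)
n_7 = (-0.5440, +0.8391)
  (0,1): δ = 122.25°  ·
  (0,2): δ = 70.79°  ·
  (0,3): δ = 35.57°  ✓
  (0,4): δ = 12.70°  ✓
  (0,5): δ = 72.41°  ·
  (0,6): δ = 117.06°  ·
  (0,7): δ = 147.94°  ·
  (1,2): δ = 128.54°  ·
  (1,3): δ = 93.32°  ·
  (1,4): δ = 45.04°  ✓
  (1,5): δ = 14.66°  ✓
  (1,6): δ = 59.31°  ✓
  (1,7): δ = 90.20°  ·
  (2,3): δ = 144.78°  ·
  (2,4): δ = 96.51°  ·
  (2,5): δ = 36.80°  ✓
  (2,6): δ = 7.85°  ✓
  (2,7): δ = 38.74°  ✓
  (3,4): δ = 131.73°  ·
  (3,5): δ = 72.02°  ·
  (3,6): δ = 27.37°  ✓
  (3,7): δ = 3.52°  ✓
  (4,5): δ = 120.29°  ·
  (4,6): δ = 75.64°  ·
  (4,7): δ = 44.76°  ✓
  (5,6): δ = 135.35°  ·
  (5,7): δ = 104.47°  ·
  (6,7): δ = 149.12°  ·
antipodal pairs: 11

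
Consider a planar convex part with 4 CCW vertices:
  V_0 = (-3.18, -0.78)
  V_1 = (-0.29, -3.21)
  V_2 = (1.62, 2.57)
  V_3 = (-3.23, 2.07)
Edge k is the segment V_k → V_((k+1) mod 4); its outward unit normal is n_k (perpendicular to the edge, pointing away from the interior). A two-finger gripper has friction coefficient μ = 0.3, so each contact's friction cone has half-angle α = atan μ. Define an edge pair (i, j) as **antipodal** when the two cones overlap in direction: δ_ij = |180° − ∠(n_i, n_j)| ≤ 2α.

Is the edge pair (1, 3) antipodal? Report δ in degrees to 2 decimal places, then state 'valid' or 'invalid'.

α = atan 0.3 = 16.70°;  2α = 33.40°
edge 1: e_1 = (+1.91, +5.78);  n_1 = (+0.9495, -0.3138)
edge 3: e_3 = (+0.05, -2.85);  n_3 = (-0.9998, -0.0175)
∠(n_1, n_3) = 160.71°
δ = |180° − 160.71°| = 19.29°
19.29° ≤ 2α = 33.40°  →  valid

δ = 19.29°, valid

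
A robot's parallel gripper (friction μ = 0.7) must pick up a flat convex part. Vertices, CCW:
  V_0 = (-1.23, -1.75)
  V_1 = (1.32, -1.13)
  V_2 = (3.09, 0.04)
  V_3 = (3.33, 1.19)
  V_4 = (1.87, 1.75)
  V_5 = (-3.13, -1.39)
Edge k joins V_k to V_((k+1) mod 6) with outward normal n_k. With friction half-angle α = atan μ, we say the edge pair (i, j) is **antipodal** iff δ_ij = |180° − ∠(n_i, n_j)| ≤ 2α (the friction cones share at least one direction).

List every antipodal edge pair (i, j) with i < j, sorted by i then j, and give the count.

α = atan 0.7 = 34.99°;  2α = 69.98°
n_0 = (+0.2363, -0.9717)
n_1 = (+0.5514, -0.8342)
n_2 = (+0.9789, -0.2043)
n_3 = (+0.3581, +0.9337)
n_4 = (-0.5318, +0.8469)
n_5 = (-0.1862, -0.9825)
  (0,1): δ = 160.20°  ·
  (0,2): δ = 115.45°  ·
  (0,3): δ = 34.65°  ✓
  (0,4): δ = 18.46°  ✓
  (0,5): δ = 155.61°  ·
  (1,2): δ = 135.25°  ·
  (1,3): δ = 54.45°  ✓
  (1,4): δ = 1.34°  ✓
  (1,5): δ = 135.81°  ·
  (2,3): δ = 99.20°  ·
  (2,4): δ = 46.08°  ✓
  (2,5): δ = 91.06°  ·
  (3,4): δ = 126.89°  ·
  (3,5): δ = 10.26°  ✓
  (4,5): δ = 42.86°  ✓
antipodal pairs: 7

count = 7; pairs: (0,3), (0,4), (1,3), (1,4), (2,4), (3,5), (4,5)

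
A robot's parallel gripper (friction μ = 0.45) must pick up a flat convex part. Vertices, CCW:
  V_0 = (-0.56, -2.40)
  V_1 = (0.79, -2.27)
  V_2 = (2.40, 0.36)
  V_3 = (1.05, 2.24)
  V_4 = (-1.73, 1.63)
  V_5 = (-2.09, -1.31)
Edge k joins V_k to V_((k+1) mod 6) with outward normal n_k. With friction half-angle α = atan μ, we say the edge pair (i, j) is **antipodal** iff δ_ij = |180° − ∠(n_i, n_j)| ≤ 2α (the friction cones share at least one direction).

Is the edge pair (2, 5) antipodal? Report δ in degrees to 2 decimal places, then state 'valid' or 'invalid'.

δ = 18.85°, valid

α = atan 0.45 = 24.23°;  2α = 48.46°
edge 2: e_2 = (-1.35, +1.88);  n_2 = (+0.8123, +0.5833)
edge 5: e_5 = (+1.53, -1.09);  n_5 = (-0.5802, -0.8145)
∠(n_2, n_5) = 161.15°
δ = |180° − 161.15°| = 18.85°
18.85° ≤ 2α = 48.46°  →  valid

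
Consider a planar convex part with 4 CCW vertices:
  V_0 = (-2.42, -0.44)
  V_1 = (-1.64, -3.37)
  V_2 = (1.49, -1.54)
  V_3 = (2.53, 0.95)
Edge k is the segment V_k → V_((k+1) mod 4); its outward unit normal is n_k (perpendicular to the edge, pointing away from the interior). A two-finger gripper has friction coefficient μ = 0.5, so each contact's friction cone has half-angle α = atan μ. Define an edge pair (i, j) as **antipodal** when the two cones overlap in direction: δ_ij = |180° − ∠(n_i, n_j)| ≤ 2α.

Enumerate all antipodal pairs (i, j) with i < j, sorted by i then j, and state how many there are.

α = atan 0.5 = 26.57°;  2α = 53.13°
n_0 = (-0.9663, -0.2573)
n_1 = (+0.5047, -0.8633)
n_2 = (+0.9227, -0.3854)
n_3 = (-0.2704, +0.9628)
  (0,1): δ = 74.59°  ·
  (0,2): δ = 37.58°  ✓
  (0,3): δ = 90.78°  ·
  (1,2): δ = 142.98°  ·
  (1,3): δ = 14.63°  ✓
  (2,3): δ = 51.65°  ✓
antipodal pairs: 3

count = 3; pairs: (0,2), (1,3), (2,3)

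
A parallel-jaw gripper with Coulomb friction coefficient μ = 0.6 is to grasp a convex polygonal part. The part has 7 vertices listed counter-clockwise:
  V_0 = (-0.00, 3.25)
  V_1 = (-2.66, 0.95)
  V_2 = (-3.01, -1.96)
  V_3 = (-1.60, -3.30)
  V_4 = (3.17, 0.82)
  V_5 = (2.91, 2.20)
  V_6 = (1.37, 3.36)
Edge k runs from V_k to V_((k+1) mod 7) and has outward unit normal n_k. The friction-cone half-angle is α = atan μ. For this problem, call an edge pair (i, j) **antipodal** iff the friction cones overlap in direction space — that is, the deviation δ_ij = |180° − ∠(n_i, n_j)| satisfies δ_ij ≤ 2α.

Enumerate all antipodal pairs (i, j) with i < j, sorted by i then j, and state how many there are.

count = 9; pairs: (0,3), (0,4), (1,3), (1,4), (1,5), (2,4), (2,5), (2,6), (3,6)

α = atan 0.6 = 30.96°;  2α = 61.93°
n_0 = (-0.6541, +0.7564)
n_1 = (-0.9928, +0.1194)
n_2 = (-0.6889, -0.7249)
n_3 = (+0.6537, -0.7568)
n_4 = (+0.9827, +0.1851)
n_5 = (+0.6017, +0.7988)
n_6 = (-0.0800, +0.9968)
  (0,1): δ = 137.71°  ·
  (0,2): δ = 84.39°  ·
  (0,3): δ = 0.03°  ✓
  (0,4): δ = 59.82°  ✓
  (0,5): δ = 102.16°  ·
  (0,6): δ = 143.74°  ·
  (1,2): δ = 126.68°  ·
  (1,3): δ = 42.32°  ✓
  (1,4): δ = 17.53°  ✓
  (1,5): δ = 59.87°  ✓
  (1,6): δ = 101.45°  ·
  (2,3): δ = 95.64°  ·
  (2,4): δ = 35.79°  ✓
  (2,5): δ = 6.55°  ✓
  (2,6): δ = 48.13°  ✓
  (3,4): δ = 120.15°  ·
  (3,5): δ = 77.81°  ·
  (3,6): δ = 36.23°  ✓
  (4,5): δ = 137.66°  ·
  (4,6): δ = 96.08°  ·
  (5,6): δ = 138.42°  ·
antipodal pairs: 9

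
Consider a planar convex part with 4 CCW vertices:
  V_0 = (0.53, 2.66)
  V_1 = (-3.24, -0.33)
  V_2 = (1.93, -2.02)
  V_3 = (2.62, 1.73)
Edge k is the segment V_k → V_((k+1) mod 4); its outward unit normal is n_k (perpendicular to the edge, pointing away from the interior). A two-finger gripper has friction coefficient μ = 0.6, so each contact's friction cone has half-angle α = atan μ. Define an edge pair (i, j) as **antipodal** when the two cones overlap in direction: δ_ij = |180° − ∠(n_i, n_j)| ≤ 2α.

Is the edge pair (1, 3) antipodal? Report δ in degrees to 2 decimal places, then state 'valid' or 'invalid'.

δ = 5.89°, valid

α = atan 0.6 = 30.96°;  2α = 61.93°
edge 1: e_1 = (+5.17, -1.69);  n_1 = (-0.3107, -0.9505)
edge 3: e_3 = (-2.09, +0.93);  n_3 = (+0.4065, +0.9136)
∠(n_1, n_3) = 174.11°
δ = |180° − 174.11°| = 5.89°
5.89° ≤ 2α = 61.93°  →  valid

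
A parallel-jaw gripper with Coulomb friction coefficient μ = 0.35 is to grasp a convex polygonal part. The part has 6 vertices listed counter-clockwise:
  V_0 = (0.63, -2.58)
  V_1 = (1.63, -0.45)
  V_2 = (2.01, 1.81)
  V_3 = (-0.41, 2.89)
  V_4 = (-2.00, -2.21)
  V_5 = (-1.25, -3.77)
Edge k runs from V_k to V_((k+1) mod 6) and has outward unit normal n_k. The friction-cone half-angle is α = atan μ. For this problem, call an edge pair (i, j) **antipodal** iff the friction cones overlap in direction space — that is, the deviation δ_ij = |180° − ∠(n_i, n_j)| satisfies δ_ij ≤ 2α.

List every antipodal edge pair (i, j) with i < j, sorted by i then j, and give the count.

α = atan 0.35 = 19.29°;  2α = 38.58°
n_0 = (+0.9052, -0.4250)
n_1 = (+0.9862, -0.1658)
n_2 = (+0.4075, +0.9132)
n_3 = (-0.9547, +0.2976)
n_4 = (-0.9013, -0.4333)
n_5 = (+0.5348, -0.8450)
  (0,1): δ = 164.40°  ·
  (0,2): δ = 88.90°  ·
  (0,3): δ = 7.83°  ✓
  (0,4): δ = 50.83°  ·
  (0,5): δ = 147.48°  ·
  (1,2): δ = 104.51°  ·
  (1,3): δ = 7.77°  ✓
  (1,4): δ = 35.22°  ✓
  (1,5): δ = 131.88°  ·
  (2,3): δ = 83.27°  ·
  (2,4): δ = 40.27°  ·
  (2,5): δ = 56.38°  ·
  (3,4): δ = 137.01°  ·
  (3,5): δ = 40.35°  ·
  (4,5): δ = 83.34°  ·
antipodal pairs: 3

count = 3; pairs: (0,3), (1,3), (1,4)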